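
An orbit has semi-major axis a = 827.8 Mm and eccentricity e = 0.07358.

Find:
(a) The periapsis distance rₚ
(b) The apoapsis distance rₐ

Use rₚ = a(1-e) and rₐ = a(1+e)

Convert to SI: a = 827.8 Mm = 8.278e+08 m.
(a) rₚ = a(1 − e) = 8.278e+08 · (1 − 0.07358) = 8.278e+08 · 0.92642 ≈ 7.669e+08 m = 766.9 Mm.
(b) rₐ = a(1 + e) = 8.278e+08 · (1 + 0.07358) = 8.278e+08 · 1.07358 ≈ 8.887e+08 m = 888.7 Mm.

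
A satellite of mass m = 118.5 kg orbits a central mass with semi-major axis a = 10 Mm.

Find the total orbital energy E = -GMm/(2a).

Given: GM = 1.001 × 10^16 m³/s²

Convert to SI: a = 10 Mm = 1e+07 m.
E = −GMm / (2a).
E = −1.001e+16 · 118.5 / (2 · 1e+07) J ≈ -5.931e+10 J = -59.31 GJ.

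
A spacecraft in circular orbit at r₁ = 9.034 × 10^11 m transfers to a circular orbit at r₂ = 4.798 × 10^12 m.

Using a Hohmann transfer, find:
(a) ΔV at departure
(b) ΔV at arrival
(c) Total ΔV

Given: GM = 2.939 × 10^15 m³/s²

Transfer semi-major axis: a_t = (r₁ + r₂)/2 = (9.034e+11 + 4.798e+12)/2 = 2.8507e+12 m.
Circular speeds: v₁ = √(GM/r₁) = 57.0374 m/s, v₂ = √(GM/r₂) = 24.7497 m/s.
Transfer speeds (vis-viva v² = GM(2/r − 1/a_t)): v₁ᵗ = 73.997 m/s, v₂ᵗ = 13.9327 m/s.
(a) ΔV₁ = |v₁ᵗ − v₁| ≈ 16.96 m/s = 16.96 m/s.
(b) ΔV₂ = |v₂ − v₂ᵗ| ≈ 10.82 m/s = 10.82 m/s.
(c) ΔV_total = ΔV₁ + ΔV₂ ≈ 27.78 m/s = 27.78 m/s.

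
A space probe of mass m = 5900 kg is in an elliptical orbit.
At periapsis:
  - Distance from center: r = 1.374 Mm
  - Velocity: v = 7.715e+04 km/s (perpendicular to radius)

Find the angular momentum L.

Convert to SI: r = 1.374 Mm = 1.374e+06 m; v = 7.715e+04 km/s = 7.715e+07 m/s.
Since v is perpendicular to r, L = m · v · r.
L = 5900 · 7.715e+07 · 1.374e+06 kg·m²/s ≈ 6.254e+17 kg·m²/s.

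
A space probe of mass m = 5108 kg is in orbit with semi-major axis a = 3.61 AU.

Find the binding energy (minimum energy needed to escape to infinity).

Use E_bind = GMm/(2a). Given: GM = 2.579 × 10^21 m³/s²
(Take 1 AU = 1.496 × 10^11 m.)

Convert to SI: a = 3.61 AU = 5.40056e+11 m.
Total orbital energy is E = −GMm/(2a); binding energy is E_bind = −E = GMm/(2a).
E_bind = 2.579e+21 · 5108 / (2 · 5.40056e+11) J ≈ 1.22e+13 J = 12.2 TJ.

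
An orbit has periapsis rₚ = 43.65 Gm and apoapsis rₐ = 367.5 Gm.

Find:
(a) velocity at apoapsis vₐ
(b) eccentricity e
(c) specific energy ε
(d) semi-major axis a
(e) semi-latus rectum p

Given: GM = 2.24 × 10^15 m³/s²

Convert to SI: rₚ = 43.65 Gm = 4.365e+10 m; rₐ = 367.5 Gm = 3.675e+11 m.
(a) With a = (rₚ + rₐ)/2 = 2.05575e+11 m, vₐ = √(GM (2/rₐ − 1/a)) = √(2.24e+15 · (2/3.675e+11 − 1/2.05575e+11)) m/s ≈ 35.98 m/s
(b) e = (rₐ − rₚ)/(rₐ + rₚ) = (3.675e+11 − 4.365e+10)/(3.675e+11 + 4.365e+10) ≈ 0.7877
(c) With a = (rₚ + rₐ)/2 = 2.05575e+11 m, ε = −GM/(2a) = −2.24e+15/(2 · 2.05575e+11) J/kg ≈ -5448 J/kg
(d) a = (rₚ + rₐ)/2 = (4.365e+10 + 3.675e+11)/2 ≈ 2.056e+11 m
(e) From a = (rₚ + rₐ)/2 = 2.05575e+11 m and e = (rₐ − rₚ)/(rₐ + rₚ) = 0.787669, p = a(1 − e²) = 2.05575e+11 · (1 − (0.787669)²) ≈ 7.803e+10 m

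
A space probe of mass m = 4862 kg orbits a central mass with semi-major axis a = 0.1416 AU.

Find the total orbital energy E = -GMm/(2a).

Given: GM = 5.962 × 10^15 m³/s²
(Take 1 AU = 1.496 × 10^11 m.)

Convert to SI: a = 0.1416 AU = 2.11834e+10 m.
E = −GMm / (2a).
E = −5.962e+15 · 4862 / (2 · 2.11834e+10) J ≈ -6.842e+08 J = -684.2 MJ.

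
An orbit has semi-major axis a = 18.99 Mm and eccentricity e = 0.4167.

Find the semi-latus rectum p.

Convert to SI: a = 18.99 Mm = 1.899e+07 m.
p = a (1 − e²).
p = 1.899e+07 · (1 − (0.4167)²) = 1.899e+07 · 0.826361 ≈ 1.569e+07 m = 15.69 Mm.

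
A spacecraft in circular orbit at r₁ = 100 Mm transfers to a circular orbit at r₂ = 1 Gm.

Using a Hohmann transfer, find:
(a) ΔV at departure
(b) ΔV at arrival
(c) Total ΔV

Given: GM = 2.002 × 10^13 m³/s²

Convert to SI: r₁ = 100 Mm = 1e+08 m; r₂ = 1 Gm = 1e+09 m.
Transfer semi-major axis: a_t = (r₁ + r₂)/2 = (1e+08 + 1e+09)/2 = 5.5e+08 m.
Circular speeds: v₁ = √(GM/r₁) = 447.437 m/s, v₂ = √(GM/r₂) = 141.492 m/s.
Transfer speeds (vis-viva v² = GM(2/r − 1/a_t)): v₁ᵗ = 603.324 m/s, v₂ᵗ = 60.3324 m/s.
(a) ΔV₁ = |v₁ᵗ − v₁| ≈ 155.9 m/s = 155.9 m/s.
(b) ΔV₂ = |v₂ − v₂ᵗ| ≈ 81.16 m/s = 81.16 m/s.
(c) ΔV_total = ΔV₁ + ΔV₂ ≈ 237 m/s = 237 m/s.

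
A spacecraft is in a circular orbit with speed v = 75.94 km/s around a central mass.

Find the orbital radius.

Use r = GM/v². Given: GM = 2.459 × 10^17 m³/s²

Convert to SI: v = 75.94 km/s = 75940 m/s.
For a circular orbit, v² = GM / r, so r = GM / v².
r = 2.459e+17 / (75940)² m ≈ 4.264e+07 m = 42.64 Mm.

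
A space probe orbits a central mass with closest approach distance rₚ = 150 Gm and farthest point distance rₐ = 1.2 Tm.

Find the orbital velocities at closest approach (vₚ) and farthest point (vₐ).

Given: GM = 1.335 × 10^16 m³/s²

Convert to SI: rₚ = 150 Gm = 1.5e+11 m; rₐ = 1.2 Tm = 1.2e+12 m.
Use the vis-viva equation v² = GM(2/r − 1/a) with a = (rₚ + rₐ)/2 = (1.5e+11 + 1.2e+12)/2 = 6.75e+11 m.
vₚ = √(GM · (2/rₚ − 1/a)) = √(1.335e+16 · (2/1.5e+11 − 1/6.75e+11)) m/s ≈ 397.8 m/s = 397.8 m/s.
vₐ = √(GM · (2/rₐ − 1/a)) = √(1.335e+16 · (2/1.2e+12 − 1/6.75e+11)) m/s ≈ 49.72 m/s = 49.72 m/s.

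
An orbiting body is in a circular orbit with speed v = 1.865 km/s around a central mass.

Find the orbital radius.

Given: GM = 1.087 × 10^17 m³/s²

Convert to SI: v = 1.865 km/s = 1865 m/s.
For a circular orbit, v² = GM / r, so r = GM / v².
r = 1.087e+17 / (1865)² m ≈ 3.125e+10 m = 31.25 Gm.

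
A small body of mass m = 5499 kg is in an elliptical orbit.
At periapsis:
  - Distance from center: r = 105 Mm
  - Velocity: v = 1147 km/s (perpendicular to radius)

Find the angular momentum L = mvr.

Convert to SI: r = 105 Mm = 1.05e+08 m; v = 1147 km/s = 1.147e+06 m/s.
Since v is perpendicular to r, L = m · v · r.
L = 5499 · 1.147e+06 · 1.05e+08 kg·m²/s ≈ 6.623e+17 kg·m²/s.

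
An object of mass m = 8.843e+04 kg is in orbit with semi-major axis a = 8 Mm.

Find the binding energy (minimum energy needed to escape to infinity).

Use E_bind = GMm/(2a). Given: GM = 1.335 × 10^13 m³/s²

Convert to SI: a = 8 Mm = 8e+06 m.
Total orbital energy is E = −GMm/(2a); binding energy is E_bind = −E = GMm/(2a).
E_bind = 1.335e+13 · 8.843e+04 / (2 · 8e+06) J ≈ 7.378e+10 J = 73.78 GJ.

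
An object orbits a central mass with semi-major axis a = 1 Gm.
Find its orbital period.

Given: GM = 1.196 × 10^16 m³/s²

Convert to SI: a = 1 Gm = 1e+09 m.
Kepler's third law: T = 2π √(a³ / GM).
Substituting a = 1e+09 m and GM = 1.196e+16 m³/s²:
T = 2π √((1e+09)³ / 1.196e+16) s
T ≈ 1.817e+06 s = 21.03 days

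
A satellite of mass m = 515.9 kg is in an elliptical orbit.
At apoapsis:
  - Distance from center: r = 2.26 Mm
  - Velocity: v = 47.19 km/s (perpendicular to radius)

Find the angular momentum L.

Convert to SI: r = 2.26 Mm = 2.26e+06 m; v = 47.19 km/s = 47190 m/s.
Since v is perpendicular to r, L = m · v · r.
L = 515.9 · 47190 · 2.26e+06 kg·m²/s ≈ 5.502e+13 kg·m²/s.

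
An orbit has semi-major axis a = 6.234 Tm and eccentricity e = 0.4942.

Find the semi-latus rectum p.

Convert to SI: a = 6.234 Tm = 6.234e+12 m.
p = a (1 − e²).
p = 6.234e+12 · (1 − (0.4942)²) = 6.234e+12 · 0.755766 ≈ 4.711e+12 m = 4.711 Tm.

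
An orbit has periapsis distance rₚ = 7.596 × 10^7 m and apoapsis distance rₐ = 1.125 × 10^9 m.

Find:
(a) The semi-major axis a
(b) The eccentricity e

(a) a = (rₚ + rₐ) / 2 = (7.596e+07 + 1.125e+09) / 2 ≈ 6.005e+08 m = 6.005 × 10^8 m.
(b) e = (rₐ − rₚ) / (rₐ + rₚ) = (1.125e+09 − 7.596e+07) / (1.125e+09 + 7.596e+07) ≈ 0.8735.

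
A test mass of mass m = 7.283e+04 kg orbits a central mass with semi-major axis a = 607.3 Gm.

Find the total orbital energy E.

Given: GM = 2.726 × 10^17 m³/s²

Convert to SI: a = 607.3 Gm = 6.073e+11 m.
E = −GMm / (2a).
E = −2.726e+17 · 7.283e+04 / (2 · 6.073e+11) J ≈ -1.635e+10 J = -16.35 GJ.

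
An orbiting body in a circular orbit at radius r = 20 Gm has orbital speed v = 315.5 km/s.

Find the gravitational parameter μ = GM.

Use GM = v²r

Convert to SI: r = 20 Gm = 2e+10 m; v = 315.5 km/s = 315500 m/s.
For a circular orbit v² = GM/r, so GM = v² · r.
GM = (315500)² · 2e+10 m³/s² ≈ 1.991e+21 m³/s² = 1.991 × 10^21 m³/s².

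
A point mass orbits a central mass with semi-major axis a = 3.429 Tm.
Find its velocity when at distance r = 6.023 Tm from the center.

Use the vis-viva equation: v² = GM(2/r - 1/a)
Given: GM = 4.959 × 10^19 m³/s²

Convert to SI: a = 3.429 Tm = 3.429e+12 m; r = 6.023 Tm = 6.023e+12 m.
Vis-viva: v = √(GM · (2/r − 1/a)).
2/r − 1/a = 2/6.023e+12 − 1/3.429e+12 = 4.04302e-14 m⁻¹.
v = √(4.959e+19 · 4.04302e-14) m/s ≈ 1416 m/s = 1.416 km/s.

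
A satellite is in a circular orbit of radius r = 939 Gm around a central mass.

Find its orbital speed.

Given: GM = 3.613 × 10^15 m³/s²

Convert to SI: r = 939 Gm = 9.39e+11 m.
For a circular orbit, gravity supplies the centripetal force, so v = √(GM / r).
v = √(3.613e+15 / 9.39e+11) m/s ≈ 62.03 m/s = 62.03 m/s.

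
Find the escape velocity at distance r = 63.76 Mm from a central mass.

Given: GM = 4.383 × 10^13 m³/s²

Convert to SI: r = 63.76 Mm = 6.376e+07 m.
Escape velocity comes from setting total energy to zero: ½v² − GM/r = 0 ⇒ v_esc = √(2GM / r).
v_esc = √(2 · 4.383e+13 / 6.376e+07) m/s ≈ 1173 m/s = 1.173 km/s.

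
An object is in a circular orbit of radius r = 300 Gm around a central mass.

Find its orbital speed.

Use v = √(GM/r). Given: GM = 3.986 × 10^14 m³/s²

Convert to SI: r = 300 Gm = 3e+11 m.
For a circular orbit, gravity supplies the centripetal force, so v = √(GM / r).
v = √(3.986e+14 / 3e+11) m/s ≈ 36.45 m/s = 36.45 m/s.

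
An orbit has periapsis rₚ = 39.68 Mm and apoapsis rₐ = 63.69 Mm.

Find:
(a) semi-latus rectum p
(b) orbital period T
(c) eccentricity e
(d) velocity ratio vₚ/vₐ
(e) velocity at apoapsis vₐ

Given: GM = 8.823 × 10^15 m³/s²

Convert to SI: rₚ = 39.68 Mm = 3.968e+07 m; rₐ = 63.69 Mm = 6.369e+07 m.
(a) From a = (rₚ + rₐ)/2 = 5.1685e+07 m and e = (rₐ − rₚ)/(rₐ + rₚ) = 0.232272, p = a(1 − e²) = 5.1685e+07 · (1 − (0.232272)²) ≈ 4.89e+07 m
(b) With a = (rₚ + rₐ)/2 = 5.1685e+07 m, T = 2π √(a³/GM) = 2π √((5.1685e+07)³/8.823e+15) s ≈ 2.486e+04 s
(c) e = (rₐ − rₚ)/(rₐ + rₚ) = (6.369e+07 − 3.968e+07)/(6.369e+07 + 3.968e+07) ≈ 0.2323
(d) Conservation of angular momentum (rₚvₚ = rₐvₐ) gives vₚ/vₐ = rₐ/rₚ = 6.369e+07/3.968e+07 ≈ 1.605
(e) With a = (rₚ + rₐ)/2 = 5.1685e+07 m, vₐ = √(GM (2/rₐ − 1/a)) = √(8.823e+15 · (2/6.369e+07 − 1/5.1685e+07)) m/s ≈ 1.031e+04 m/s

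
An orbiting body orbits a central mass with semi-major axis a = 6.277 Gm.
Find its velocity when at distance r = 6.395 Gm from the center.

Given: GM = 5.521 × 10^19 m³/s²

Convert to SI: a = 6.277 Gm = 6.277e+09 m; r = 6.395 Gm = 6.395e+09 m.
Vis-viva: v = √(GM · (2/r − 1/a)).
2/r − 1/a = 2/6.395e+09 − 1/6.277e+09 = 1.53433e-10 m⁻¹.
v = √(5.521e+19 · 1.53433e-10) m/s ≈ 9.204e+04 m/s = 92.04 km/s.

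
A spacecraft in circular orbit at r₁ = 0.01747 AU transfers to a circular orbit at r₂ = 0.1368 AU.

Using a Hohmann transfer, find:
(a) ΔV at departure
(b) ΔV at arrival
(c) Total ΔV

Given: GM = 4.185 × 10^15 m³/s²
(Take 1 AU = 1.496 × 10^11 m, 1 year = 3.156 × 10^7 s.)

Convert to SI: r₁ = 0.01747 AU = 2.61351e+09 m; r₂ = 0.1368 AU = 2.04653e+10 m.
Transfer semi-major axis: a_t = (r₁ + r₂)/2 = (2.61351e+09 + 2.04653e+10)/2 = 1.15394e+10 m.
Circular speeds: v₁ = √(GM/r₁) = 1265.42 m/s, v₂ = √(GM/r₂) = 452.209 m/s.
Transfer speeds (vis-viva v² = GM(2/r − 1/a_t)): v₁ᵗ = 1685.21 m/s, v₂ᵗ = 215.209 m/s.
(a) ΔV₁ = |v₁ᵗ − v₁| ≈ 419.8 m/s = 0.08856 AU/year.
(b) ΔV₂ = |v₂ − v₂ᵗ| ≈ 237 m/s = 0.05 AU/year.
(c) ΔV_total = ΔV₁ + ΔV₂ ≈ 656.8 m/s = 0.1386 AU/year.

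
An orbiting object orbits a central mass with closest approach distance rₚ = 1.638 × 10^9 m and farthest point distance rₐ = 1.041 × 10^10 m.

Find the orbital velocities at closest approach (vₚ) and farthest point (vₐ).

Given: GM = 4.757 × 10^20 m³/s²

Use the vis-viva equation v² = GM(2/r − 1/a) with a = (rₚ + rₐ)/2 = (1.638e+09 + 1.041e+10)/2 = 6.024e+09 m.
vₚ = √(GM · (2/rₚ − 1/a)) = √(4.757e+20 · (2/1.638e+09 − 1/6.024e+09)) m/s ≈ 7.084e+05 m/s = 708.4 km/s.
vₐ = √(GM · (2/rₐ − 1/a)) = √(4.757e+20 · (2/1.041e+10 − 1/6.024e+09)) m/s ≈ 1.115e+05 m/s = 111.5 km/s.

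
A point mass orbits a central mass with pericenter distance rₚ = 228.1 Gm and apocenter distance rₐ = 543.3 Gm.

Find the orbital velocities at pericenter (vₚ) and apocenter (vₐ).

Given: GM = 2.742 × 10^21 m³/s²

Convert to SI: rₚ = 228.1 Gm = 2.281e+11 m; rₐ = 543.3 Gm = 5.433e+11 m.
Use the vis-viva equation v² = GM(2/r − 1/a) with a = (rₚ + rₐ)/2 = (2.281e+11 + 5.433e+11)/2 = 3.857e+11 m.
vₚ = √(GM · (2/rₚ − 1/a)) = √(2.742e+21 · (2/2.281e+11 − 1/3.857e+11)) m/s ≈ 1.301e+05 m/s = 130.1 km/s.
vₐ = √(GM · (2/rₐ − 1/a)) = √(2.742e+21 · (2/5.433e+11 − 1/3.857e+11)) m/s ≈ 5.463e+04 m/s = 54.63 km/s.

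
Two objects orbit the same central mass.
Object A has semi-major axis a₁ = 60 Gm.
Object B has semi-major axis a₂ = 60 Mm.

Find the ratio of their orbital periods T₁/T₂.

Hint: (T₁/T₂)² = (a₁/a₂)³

Convert to SI: a₁ = 60 Gm = 6e+10 m; a₂ = 60 Mm = 6e+07 m.
From Kepler's third law, (T₁/T₂)² = (a₁/a₂)³, so T₁/T₂ = (a₁/a₂)^(3/2).
a₁/a₂ = 6e+10 / 6e+07 = 1000.
T₁/T₂ = (1000)^(3/2) ≈ 3.162e+04.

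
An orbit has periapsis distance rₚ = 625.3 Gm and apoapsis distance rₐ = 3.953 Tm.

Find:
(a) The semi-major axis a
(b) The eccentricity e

Convert to SI: rₚ = 625.3 Gm = 6.253e+11 m; rₐ = 3.953 Tm = 3.953e+12 m.
(a) a = (rₚ + rₐ) / 2 = (6.253e+11 + 3.953e+12) / 2 ≈ 2.289e+12 m = 2.289 Tm.
(b) e = (rₐ − rₚ) / (rₐ + rₚ) = (3.953e+12 − 6.253e+11) / (3.953e+12 + 6.253e+11) ≈ 0.7268.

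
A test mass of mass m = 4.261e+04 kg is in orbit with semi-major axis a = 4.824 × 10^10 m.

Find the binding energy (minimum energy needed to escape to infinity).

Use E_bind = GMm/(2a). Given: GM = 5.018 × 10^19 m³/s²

Total orbital energy is E = −GMm/(2a); binding energy is E_bind = −E = GMm/(2a).
E_bind = 5.018e+19 · 4.261e+04 / (2 · 4.824e+10) J ≈ 2.216e+13 J = 22.16 TJ.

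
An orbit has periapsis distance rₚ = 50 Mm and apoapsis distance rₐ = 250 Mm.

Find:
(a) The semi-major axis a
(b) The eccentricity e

Convert to SI: rₚ = 50 Mm = 5e+07 m; rₐ = 250 Mm = 2.5e+08 m.
(a) a = (rₚ + rₐ) / 2 = (5e+07 + 2.5e+08) / 2 ≈ 1.5e+08 m = 150 Mm.
(b) e = (rₐ − rₚ) / (rₐ + rₚ) = (2.5e+08 − 5e+07) / (2.5e+08 + 5e+07) ≈ 0.6667.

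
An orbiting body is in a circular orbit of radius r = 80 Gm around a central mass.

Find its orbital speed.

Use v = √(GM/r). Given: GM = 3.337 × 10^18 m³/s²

Convert to SI: r = 80 Gm = 8e+10 m.
For a circular orbit, gravity supplies the centripetal force, so v = √(GM / r).
v = √(3.337e+18 / 8e+10) m/s ≈ 6459 m/s = 6.459 km/s.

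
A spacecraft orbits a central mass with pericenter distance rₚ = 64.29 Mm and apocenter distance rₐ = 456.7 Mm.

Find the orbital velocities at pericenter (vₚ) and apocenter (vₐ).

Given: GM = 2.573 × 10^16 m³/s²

Convert to SI: rₚ = 64.29 Mm = 6.429e+07 m; rₐ = 456.7 Mm = 4.567e+08 m.
Use the vis-viva equation v² = GM(2/r − 1/a) with a = (rₚ + rₐ)/2 = (6.429e+07 + 4.567e+08)/2 = 2.60495e+08 m.
vₚ = √(GM · (2/rₚ − 1/a)) = √(2.573e+16 · (2/6.429e+07 − 1/2.60495e+08)) m/s ≈ 2.649e+04 m/s = 26.49 km/s.
vₐ = √(GM · (2/rₐ − 1/a)) = √(2.573e+16 · (2/4.567e+08 − 1/2.60495e+08)) m/s ≈ 3729 m/s = 3.729 km/s.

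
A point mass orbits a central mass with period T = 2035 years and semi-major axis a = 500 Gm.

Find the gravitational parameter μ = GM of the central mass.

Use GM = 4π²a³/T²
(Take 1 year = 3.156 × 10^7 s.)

Convert to SI: T = 2035 years = 6.42246e+10 s; a = 500 Gm = 5e+11 m.
GM = 4π² · a³ / T².
GM = 4π² · (5e+11)³ / (6.42246e+10)² m³/s² ≈ 1.196e+15 m³/s² = 1.196 × 10^15 m³/s².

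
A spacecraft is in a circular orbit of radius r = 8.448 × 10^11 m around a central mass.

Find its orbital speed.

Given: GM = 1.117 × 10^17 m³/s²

For a circular orbit, gravity supplies the centripetal force, so v = √(GM / r).
v = √(1.117e+17 / 8.448e+11) m/s ≈ 363.6 m/s = 363.6 m/s.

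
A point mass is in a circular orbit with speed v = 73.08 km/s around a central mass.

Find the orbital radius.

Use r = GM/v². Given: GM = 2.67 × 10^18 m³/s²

Convert to SI: v = 73.08 km/s = 73080 m/s.
For a circular orbit, v² = GM / r, so r = GM / v².
r = 2.67e+18 / (73080)² m ≈ 4.999e+08 m = 499.9 Mm.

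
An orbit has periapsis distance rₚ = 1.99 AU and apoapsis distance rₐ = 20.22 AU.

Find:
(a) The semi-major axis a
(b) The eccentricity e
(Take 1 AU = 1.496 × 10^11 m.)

Convert to SI: rₚ = 1.99 AU = 2.97704e+11 m; rₐ = 20.22 AU = 3.02491e+12 m.
(a) a = (rₚ + rₐ) / 2 = (2.97704e+11 + 3.02491e+12) / 2 ≈ 1.661e+12 m = 11.11 AU.
(b) e = (rₐ − rₚ) / (rₐ + rₚ) = (3.02491e+12 − 2.97704e+11) / (3.02491e+12 + 2.97704e+11) ≈ 0.8208.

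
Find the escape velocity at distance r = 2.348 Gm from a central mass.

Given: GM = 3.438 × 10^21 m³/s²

Convert to SI: r = 2.348 Gm = 2.348e+09 m.
Escape velocity comes from setting total energy to zero: ½v² − GM/r = 0 ⇒ v_esc = √(2GM / r).
v_esc = √(2 · 3.438e+21 / 2.348e+09) m/s ≈ 1.711e+06 m/s = 1711 km/s.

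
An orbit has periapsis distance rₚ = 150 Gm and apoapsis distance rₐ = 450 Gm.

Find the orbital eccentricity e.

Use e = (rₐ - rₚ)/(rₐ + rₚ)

Convert to SI: rₚ = 150 Gm = 1.5e+11 m; rₐ = 450 Gm = 4.5e+11 m.
e = (rₐ − rₚ) / (rₐ + rₚ).
e = (4.5e+11 − 1.5e+11) / (4.5e+11 + 1.5e+11) = 3e+11 / 6e+11 ≈ 0.5.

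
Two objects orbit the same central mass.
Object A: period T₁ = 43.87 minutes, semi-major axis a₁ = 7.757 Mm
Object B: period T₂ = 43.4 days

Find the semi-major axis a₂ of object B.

Convert to SI: T₁ = 43.87 minutes = 2632.2 s; a₁ = 7.757 Mm = 7.757e+06 m; T₂ = 43.4 days = 3.74976e+06 s.
Kepler's third law: (T₁/T₂)² = (a₁/a₂)³ ⇒ a₂ = a₁ · (T₂/T₁)^(2/3).
T₂/T₁ = 3.74976e+06 / 2632.2 = 1424.57.
a₂ = 7.757e+06 · (1424.57)^(2/3) m ≈ 9.821e+08 m = 982.1 Mm.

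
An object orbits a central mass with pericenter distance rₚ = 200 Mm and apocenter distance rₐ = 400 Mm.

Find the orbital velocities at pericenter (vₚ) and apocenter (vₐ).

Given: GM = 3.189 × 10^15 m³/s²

Convert to SI: rₚ = 200 Mm = 2e+08 m; rₐ = 400 Mm = 4e+08 m.
Use the vis-viva equation v² = GM(2/r − 1/a) with a = (rₚ + rₐ)/2 = (2e+08 + 4e+08)/2 = 3e+08 m.
vₚ = √(GM · (2/rₚ − 1/a)) = √(3.189e+15 · (2/2e+08 − 1/3e+08)) m/s ≈ 4611 m/s = 4.611 km/s.
vₐ = √(GM · (2/rₐ − 1/a)) = √(3.189e+15 · (2/4e+08 − 1/3e+08)) m/s ≈ 2305 m/s = 2.305 km/s.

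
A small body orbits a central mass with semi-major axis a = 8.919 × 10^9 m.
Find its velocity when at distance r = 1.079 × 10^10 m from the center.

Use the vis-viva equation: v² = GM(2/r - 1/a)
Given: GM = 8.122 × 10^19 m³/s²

Vis-viva: v = √(GM · (2/r − 1/a)).
2/r − 1/a = 2/1.079e+10 − 1/8.919e+09 = 7.32366e-11 m⁻¹.
v = √(8.122e+19 · 7.32366e-11) m/s ≈ 7.713e+04 m/s = 77.13 km/s.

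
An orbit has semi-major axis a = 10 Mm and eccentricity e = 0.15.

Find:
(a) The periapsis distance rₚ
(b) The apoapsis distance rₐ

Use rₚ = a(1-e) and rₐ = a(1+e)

Convert to SI: a = 10 Mm = 1e+07 m.
(a) rₚ = a(1 − e) = 1e+07 · (1 − 0.15) = 1e+07 · 0.85 ≈ 8.5e+06 m = 8.5 Mm.
(b) rₐ = a(1 + e) = 1e+07 · (1 + 0.15) = 1e+07 · 1.15 ≈ 1.15e+07 m = 11.5 Mm.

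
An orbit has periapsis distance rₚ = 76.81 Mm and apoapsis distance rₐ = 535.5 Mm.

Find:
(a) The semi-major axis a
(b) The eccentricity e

Convert to SI: rₚ = 76.81 Mm = 7.681e+07 m; rₐ = 535.5 Mm = 5.355e+08 m.
(a) a = (rₚ + rₐ) / 2 = (7.681e+07 + 5.355e+08) / 2 ≈ 3.062e+08 m = 306.2 Mm.
(b) e = (rₐ − rₚ) / (rₐ + rₚ) = (5.355e+08 − 7.681e+07) / (5.355e+08 + 7.681e+07) ≈ 0.7491.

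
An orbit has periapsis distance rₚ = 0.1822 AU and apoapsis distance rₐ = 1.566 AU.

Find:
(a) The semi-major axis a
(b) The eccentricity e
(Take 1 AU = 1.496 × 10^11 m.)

Convert to SI: rₚ = 0.1822 AU = 2.72571e+10 m; rₐ = 1.566 AU = 2.34274e+11 m.
(a) a = (rₚ + rₐ) / 2 = (2.72571e+10 + 2.34274e+11) / 2 ≈ 1.308e+11 m = 0.8741 AU.
(b) e = (rₐ − rₚ) / (rₐ + rₚ) = (2.34274e+11 − 2.72571e+10) / (2.34274e+11 + 2.72571e+10) ≈ 0.7916.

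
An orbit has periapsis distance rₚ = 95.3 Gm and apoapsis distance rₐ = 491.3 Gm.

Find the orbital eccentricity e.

Convert to SI: rₚ = 95.3 Gm = 9.53e+10 m; rₐ = 491.3 Gm = 4.913e+11 m.
e = (rₐ − rₚ) / (rₐ + rₚ).
e = (4.913e+11 − 9.53e+10) / (4.913e+11 + 9.53e+10) = 3.96e+11 / 5.866e+11 ≈ 0.6751.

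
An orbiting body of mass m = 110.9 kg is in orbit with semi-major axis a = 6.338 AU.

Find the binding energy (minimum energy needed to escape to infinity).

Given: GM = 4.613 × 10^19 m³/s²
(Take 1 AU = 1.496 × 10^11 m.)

Convert to SI: a = 6.338 AU = 9.48165e+11 m.
Total orbital energy is E = −GMm/(2a); binding energy is E_bind = −E = GMm/(2a).
E_bind = 4.613e+19 · 110.9 / (2 · 9.48165e+11) J ≈ 2.698e+09 J = 2.698 GJ.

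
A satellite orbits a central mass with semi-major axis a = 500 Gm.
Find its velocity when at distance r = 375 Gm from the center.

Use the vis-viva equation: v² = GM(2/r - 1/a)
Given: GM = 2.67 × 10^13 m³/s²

Convert to SI: a = 500 Gm = 5e+11 m; r = 375 Gm = 3.75e+11 m.
Vis-viva: v = √(GM · (2/r − 1/a)).
2/r − 1/a = 2/3.75e+11 − 1/5e+11 = 3.33333e-12 m⁻¹.
v = √(2.67e+13 · 3.33333e-12) m/s ≈ 9.434 m/s = 9.434 m/s.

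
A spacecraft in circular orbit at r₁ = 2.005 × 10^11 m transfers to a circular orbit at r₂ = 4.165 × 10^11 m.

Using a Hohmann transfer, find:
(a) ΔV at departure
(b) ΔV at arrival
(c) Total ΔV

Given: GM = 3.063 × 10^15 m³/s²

Transfer semi-major axis: a_t = (r₁ + r₂)/2 = (2.005e+11 + 4.165e+11)/2 = 3.085e+11 m.
Circular speeds: v₁ = √(GM/r₁) = 123.599 m/s, v₂ = √(GM/r₂) = 85.7563 m/s.
Transfer speeds (vis-viva v² = GM(2/r − 1/a_t)): v₁ᵗ = 143.614 m/s, v₂ᵗ = 69.1346 m/s.
(a) ΔV₁ = |v₁ᵗ − v₁| ≈ 20.01 m/s = 20.01 m/s.
(b) ΔV₂ = |v₂ − v₂ᵗ| ≈ 16.62 m/s = 16.62 m/s.
(c) ΔV_total = ΔV₁ + ΔV₂ ≈ 36.64 m/s = 36.64 m/s.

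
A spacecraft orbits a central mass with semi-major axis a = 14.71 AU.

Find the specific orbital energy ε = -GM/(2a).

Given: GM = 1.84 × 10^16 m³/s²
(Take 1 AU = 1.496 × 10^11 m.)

Convert to SI: a = 14.71 AU = 2.20062e+12 m.
ε = −GM / (2a).
ε = −1.84e+16 / (2 · 2.20062e+12) J/kg ≈ -4181 J/kg = -4.181 kJ/kg.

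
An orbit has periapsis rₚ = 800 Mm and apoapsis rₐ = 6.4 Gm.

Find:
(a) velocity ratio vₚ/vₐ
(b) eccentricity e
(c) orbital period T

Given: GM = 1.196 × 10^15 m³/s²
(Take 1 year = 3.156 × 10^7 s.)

Convert to SI: rₚ = 800 Mm = 8e+08 m; rₐ = 6.4 Gm = 6.4e+09 m.
(a) Conservation of angular momentum (rₚvₚ = rₐvₐ) gives vₚ/vₐ = rₐ/rₚ = 6.4e+09/8e+08 ≈ 8
(b) e = (rₐ − rₚ)/(rₐ + rₚ) = (6.4e+09 − 8e+08)/(6.4e+09 + 8e+08) ≈ 0.7778
(c) With a = (rₚ + rₐ)/2 = 3.6e+09 m, T = 2π √(a³/GM) = 2π √((3.6e+09)³/1.196e+15) s ≈ 3.924e+07 s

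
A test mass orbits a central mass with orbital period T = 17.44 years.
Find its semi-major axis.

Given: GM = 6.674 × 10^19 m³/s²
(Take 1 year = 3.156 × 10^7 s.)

Convert to SI: T = 17.44 years = 5.50406e+08 s.
Invert Kepler's third law: a = (GM · T² / (4π²))^(1/3).
Substituting T = 5.50406e+08 s and GM = 6.674e+19 m³/s²:
a = (6.674e+19 · (5.50406e+08)² / (4π²))^(1/3) m
a ≈ 8.001e+11 m = 800.1 Gm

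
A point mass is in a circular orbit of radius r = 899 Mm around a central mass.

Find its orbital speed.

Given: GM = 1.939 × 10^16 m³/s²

Convert to SI: r = 899 Mm = 8.99e+08 m.
For a circular orbit, gravity supplies the centripetal force, so v = √(GM / r).
v = √(1.939e+16 / 8.99e+08) m/s ≈ 4644 m/s = 4.644 km/s.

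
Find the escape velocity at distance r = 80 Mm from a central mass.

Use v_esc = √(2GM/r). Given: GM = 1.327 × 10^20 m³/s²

Convert to SI: r = 80 Mm = 8e+07 m.
Escape velocity comes from setting total energy to zero: ½v² − GM/r = 0 ⇒ v_esc = √(2GM / r).
v_esc = √(2 · 1.327e+20 / 8e+07) m/s ≈ 1.821e+06 m/s = 1821 km/s.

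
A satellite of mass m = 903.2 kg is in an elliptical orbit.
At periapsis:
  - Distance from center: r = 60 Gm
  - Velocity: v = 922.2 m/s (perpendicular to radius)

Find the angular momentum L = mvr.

Convert to SI: r = 60 Gm = 6e+10 m.
Since v is perpendicular to r, L = m · v · r.
L = 903.2 · 922.2 · 6e+10 kg·m²/s ≈ 4.998e+16 kg·m²/s.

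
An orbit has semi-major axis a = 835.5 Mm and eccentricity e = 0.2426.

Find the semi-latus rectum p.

Convert to SI: a = 835.5 Mm = 8.355e+08 m.
p = a (1 − e²).
p = 8.355e+08 · (1 − (0.2426)²) = 8.355e+08 · 0.941145 ≈ 7.863e+08 m = 786.3 Mm.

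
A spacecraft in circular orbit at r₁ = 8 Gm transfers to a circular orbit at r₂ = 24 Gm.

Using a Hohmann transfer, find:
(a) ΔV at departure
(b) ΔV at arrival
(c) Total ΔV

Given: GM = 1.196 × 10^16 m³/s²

Convert to SI: r₁ = 8 Gm = 8e+09 m; r₂ = 24 Gm = 2.4e+10 m.
Transfer semi-major axis: a_t = (r₁ + r₂)/2 = (8e+09 + 2.4e+10)/2 = 1.6e+10 m.
Circular speeds: v₁ = √(GM/r₁) = 1222.7 m/s, v₂ = √(GM/r₂) = 705.927 m/s.
Transfer speeds (vis-viva v² = GM(2/r − 1/a_t)): v₁ᵗ = 1497.5 m/s, v₂ᵗ = 499.166 m/s.
(a) ΔV₁ = |v₁ᵗ − v₁| ≈ 274.8 m/s = 274.8 m/s.
(b) ΔV₂ = |v₂ − v₂ᵗ| ≈ 206.8 m/s = 206.8 m/s.
(c) ΔV_total = ΔV₁ + ΔV₂ ≈ 481.6 m/s = 481.6 m/s.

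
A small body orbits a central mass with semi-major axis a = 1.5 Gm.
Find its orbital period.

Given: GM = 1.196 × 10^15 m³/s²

Convert to SI: a = 1.5 Gm = 1.5e+09 m.
Kepler's third law: T = 2π √(a³ / GM).
Substituting a = 1.5e+09 m and GM = 1.196e+15 m³/s²:
T = 2π √((1.5e+09)³ / 1.196e+15) s
T ≈ 1.055e+07 s = 122.2 days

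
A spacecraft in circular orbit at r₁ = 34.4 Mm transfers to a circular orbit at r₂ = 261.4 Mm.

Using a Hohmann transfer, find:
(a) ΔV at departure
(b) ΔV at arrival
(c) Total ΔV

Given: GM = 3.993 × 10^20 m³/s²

Convert to SI: r₁ = 34.4 Mm = 3.44e+07 m; r₂ = 261.4 Mm = 2.614e+08 m.
Transfer semi-major axis: a_t = (r₁ + r₂)/2 = (3.44e+07 + 2.614e+08)/2 = 1.479e+08 m.
Circular speeds: v₁ = √(GM/r₁) = 3.40699e+06 m/s, v₂ = √(GM/r₂) = 1.23594e+06 m/s.
Transfer speeds (vis-viva v² = GM(2/r − 1/a_t)): v₁ᵗ = 4.52938e+06 m/s, v₂ᵗ = 596063 m/s.
(a) ΔV₁ = |v₁ᵗ − v₁| ≈ 1.122e+06 m/s = 1122 km/s.
(b) ΔV₂ = |v₂ − v₂ᵗ| ≈ 6.399e+05 m/s = 639.9 km/s.
(c) ΔV_total = ΔV₁ + ΔV₂ ≈ 1.762e+06 m/s = 1762 km/s.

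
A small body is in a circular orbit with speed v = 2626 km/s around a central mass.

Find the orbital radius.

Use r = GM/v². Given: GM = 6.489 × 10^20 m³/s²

Convert to SI: v = 2626 km/s = 2.626e+06 m/s.
For a circular orbit, v² = GM / r, so r = GM / v².
r = 6.489e+20 / (2.626e+06)² m ≈ 9.41e+07 m = 94.1 Mm.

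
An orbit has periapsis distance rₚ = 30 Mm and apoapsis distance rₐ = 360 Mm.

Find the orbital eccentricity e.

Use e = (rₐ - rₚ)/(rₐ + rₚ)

Convert to SI: rₚ = 30 Mm = 3e+07 m; rₐ = 360 Mm = 3.6e+08 m.
e = (rₐ − rₚ) / (rₐ + rₚ).
e = (3.6e+08 − 3e+07) / (3.6e+08 + 3e+07) = 3.3e+08 / 3.9e+08 ≈ 0.8462.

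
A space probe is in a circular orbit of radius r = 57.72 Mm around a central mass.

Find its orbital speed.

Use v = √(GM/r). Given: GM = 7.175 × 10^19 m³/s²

Convert to SI: r = 57.72 Mm = 5.772e+07 m.
For a circular orbit, gravity supplies the centripetal force, so v = √(GM / r).
v = √(7.175e+19 / 5.772e+07) m/s ≈ 1.115e+06 m/s = 1115 km/s.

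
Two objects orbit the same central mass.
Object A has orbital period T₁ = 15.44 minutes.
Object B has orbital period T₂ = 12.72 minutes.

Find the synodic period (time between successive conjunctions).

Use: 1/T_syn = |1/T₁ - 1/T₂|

Convert to SI: T₁ = 15.44 minutes = 926.4 s; T₂ = 12.72 minutes = 763.2 s.
T_syn = |T₁ · T₂ / (T₁ − T₂)|.
T_syn = |926.4 · 763.2 / (926.4 − 763.2)| s ≈ 4332 s = 1.203 hours.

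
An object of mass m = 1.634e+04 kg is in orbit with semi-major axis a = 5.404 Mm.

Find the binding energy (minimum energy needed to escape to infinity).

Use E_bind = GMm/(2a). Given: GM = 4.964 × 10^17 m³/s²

Convert to SI: a = 5.404 Mm = 5.404e+06 m.
Total orbital energy is E = −GMm/(2a); binding energy is E_bind = −E = GMm/(2a).
E_bind = 4.964e+17 · 1.634e+04 / (2 · 5.404e+06) J ≈ 7.505e+14 J = 750.5 TJ.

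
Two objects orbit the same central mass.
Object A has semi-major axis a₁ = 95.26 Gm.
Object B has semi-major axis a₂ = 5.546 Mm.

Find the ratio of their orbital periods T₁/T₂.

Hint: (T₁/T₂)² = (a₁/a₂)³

Convert to SI: a₁ = 95.26 Gm = 9.526e+10 m; a₂ = 5.546 Mm = 5.546e+06 m.
From Kepler's third law, (T₁/T₂)² = (a₁/a₂)³, so T₁/T₂ = (a₁/a₂)^(3/2).
a₁/a₂ = 9.526e+10 / 5.546e+06 = 17176.3.
T₁/T₂ = (17176.3)^(3/2) ≈ 2.251e+06.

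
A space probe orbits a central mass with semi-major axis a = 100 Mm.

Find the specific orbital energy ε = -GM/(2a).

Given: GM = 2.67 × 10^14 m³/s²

Convert to SI: a = 100 Mm = 1e+08 m.
ε = −GM / (2a).
ε = −2.67e+14 / (2 · 1e+08) J/kg ≈ -1.335e+06 J/kg = -1.335 MJ/kg.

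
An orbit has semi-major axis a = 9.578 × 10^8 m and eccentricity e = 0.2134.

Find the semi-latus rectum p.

p = a (1 − e²).
p = 9.578e+08 · (1 − (0.2134)²) = 9.578e+08 · 0.95446 ≈ 9.142e+08 m = 9.142 × 10^8 m.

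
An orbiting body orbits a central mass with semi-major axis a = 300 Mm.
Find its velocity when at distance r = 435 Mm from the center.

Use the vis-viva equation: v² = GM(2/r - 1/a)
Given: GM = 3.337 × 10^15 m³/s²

Convert to SI: a = 300 Mm = 3e+08 m; r = 435 Mm = 4.35e+08 m.
Vis-viva: v = √(GM · (2/r − 1/a)).
2/r − 1/a = 2/4.35e+08 − 1/3e+08 = 1.26437e-09 m⁻¹.
v = √(3.337e+15 · 1.26437e-09) m/s ≈ 2054 m/s = 2.054 km/s.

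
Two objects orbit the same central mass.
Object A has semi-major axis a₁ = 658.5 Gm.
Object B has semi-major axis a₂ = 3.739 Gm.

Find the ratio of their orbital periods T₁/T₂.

Convert to SI: a₁ = 658.5 Gm = 6.585e+11 m; a₂ = 3.739 Gm = 3.739e+09 m.
From Kepler's third law, (T₁/T₂)² = (a₁/a₂)³, so T₁/T₂ = (a₁/a₂)^(3/2).
a₁/a₂ = 6.585e+11 / 3.739e+09 = 176.117.
T₁/T₂ = (176.117)^(3/2) ≈ 2337.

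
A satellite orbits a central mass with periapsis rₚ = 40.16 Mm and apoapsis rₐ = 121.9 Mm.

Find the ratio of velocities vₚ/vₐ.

Convert to SI: rₚ = 40.16 Mm = 4.016e+07 m; rₐ = 121.9 Mm = 1.219e+08 m.
Conservation of angular momentum gives rₚvₚ = rₐvₐ, so vₚ/vₐ = rₐ/rₚ.
vₚ/vₐ = 1.219e+08 / 4.016e+07 ≈ 3.035.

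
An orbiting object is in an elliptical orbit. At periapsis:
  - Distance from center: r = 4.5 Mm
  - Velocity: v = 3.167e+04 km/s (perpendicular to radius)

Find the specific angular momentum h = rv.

Convert to SI: r = 4.5 Mm = 4.5e+06 m; v = 3.167e+04 km/s = 3.167e+07 m/s.
With v perpendicular to r, h = r · v.
h = 4.5e+06 · 3.167e+07 m²/s ≈ 1.425e+14 m²/s.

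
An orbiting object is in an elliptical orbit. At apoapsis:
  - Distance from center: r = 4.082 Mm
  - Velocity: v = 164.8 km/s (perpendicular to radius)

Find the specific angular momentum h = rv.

Convert to SI: r = 4.082 Mm = 4.082e+06 m; v = 164.8 km/s = 164800 m/s.
With v perpendicular to r, h = r · v.
h = 4.082e+06 · 164800 m²/s ≈ 6.727e+11 m²/s.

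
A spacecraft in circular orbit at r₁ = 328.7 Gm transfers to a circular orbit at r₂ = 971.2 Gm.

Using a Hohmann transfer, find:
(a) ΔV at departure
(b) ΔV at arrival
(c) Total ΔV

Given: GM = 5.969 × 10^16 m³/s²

Convert to SI: r₁ = 328.7 Gm = 3.287e+11 m; r₂ = 971.2 Gm = 9.712e+11 m.
Transfer semi-major axis: a_t = (r₁ + r₂)/2 = (3.287e+11 + 9.712e+11)/2 = 6.4995e+11 m.
Circular speeds: v₁ = √(GM/r₁) = 426.139 m/s, v₂ = √(GM/r₂) = 247.911 m/s.
Transfer speeds (vis-viva v² = GM(2/r − 1/a_t)): v₁ᵗ = 520.913 m/s, v₂ᵗ = 176.302 m/s.
(a) ΔV₁ = |v₁ᵗ − v₁| ≈ 94.77 m/s = 94.77 m/s.
(b) ΔV₂ = |v₂ − v₂ᵗ| ≈ 71.61 m/s = 71.61 m/s.
(c) ΔV_total = ΔV₁ + ΔV₂ ≈ 166.4 m/s = 166.4 m/s.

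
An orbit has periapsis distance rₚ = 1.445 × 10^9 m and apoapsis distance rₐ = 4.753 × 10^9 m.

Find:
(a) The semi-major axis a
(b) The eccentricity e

(a) a = (rₚ + rₐ) / 2 = (1.445e+09 + 4.753e+09) / 2 ≈ 3.099e+09 m = 3.099 × 10^9 m.
(b) e = (rₐ − rₚ) / (rₐ + rₚ) = (4.753e+09 − 1.445e+09) / (4.753e+09 + 1.445e+09) ≈ 0.5337.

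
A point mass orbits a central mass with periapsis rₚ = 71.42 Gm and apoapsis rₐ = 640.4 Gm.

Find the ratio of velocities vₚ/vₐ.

Convert to SI: rₚ = 71.42 Gm = 7.142e+10 m; rₐ = 640.4 Gm = 6.404e+11 m.
Conservation of angular momentum gives rₚvₚ = rₐvₐ, so vₚ/vₐ = rₐ/rₚ.
vₚ/vₐ = 6.404e+11 / 7.142e+10 ≈ 8.967.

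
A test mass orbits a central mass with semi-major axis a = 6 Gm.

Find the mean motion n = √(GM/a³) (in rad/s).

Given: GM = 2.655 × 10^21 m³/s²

Convert to SI: a = 6 Gm = 6e+09 m.
n = √(GM / a³).
n = √(2.655e+21 / (6e+09)³) rad/s ≈ 0.0001109 rad/s.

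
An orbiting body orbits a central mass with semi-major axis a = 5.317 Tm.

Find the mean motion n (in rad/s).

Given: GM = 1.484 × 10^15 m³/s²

Convert to SI: a = 5.317 Tm = 5.317e+12 m.
n = √(GM / a³).
n = √(1.484e+15 / (5.317e+12)³) rad/s ≈ 3.142e-12 rad/s.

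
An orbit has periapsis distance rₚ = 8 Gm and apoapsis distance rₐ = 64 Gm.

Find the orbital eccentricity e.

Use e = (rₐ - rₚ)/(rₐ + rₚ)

Convert to SI: rₚ = 8 Gm = 8e+09 m; rₐ = 64 Gm = 6.4e+10 m.
e = (rₐ − rₚ) / (rₐ + rₚ).
e = (6.4e+10 − 8e+09) / (6.4e+10 + 8e+09) = 5.6e+10 / 7.2e+10 ≈ 0.7778.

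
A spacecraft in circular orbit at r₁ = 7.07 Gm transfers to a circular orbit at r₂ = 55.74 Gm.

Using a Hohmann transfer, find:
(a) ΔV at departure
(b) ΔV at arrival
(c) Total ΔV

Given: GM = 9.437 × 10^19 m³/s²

Convert to SI: r₁ = 7.07 Gm = 7.07e+09 m; r₂ = 55.74 Gm = 5.574e+10 m.
Transfer semi-major axis: a_t = (r₁ + r₂)/2 = (7.07e+09 + 5.574e+10)/2 = 3.1405e+10 m.
Circular speeds: v₁ = √(GM/r₁) = 115533 m/s, v₂ = √(GM/r₂) = 41146.6 m/s.
Transfer speeds (vis-viva v² = GM(2/r − 1/a_t)): v₁ᵗ = 153919 m/s, v₂ᵗ = 19522.9 m/s.
(a) ΔV₁ = |v₁ᵗ − v₁| ≈ 3.839e+04 m/s = 38.39 km/s.
(b) ΔV₂ = |v₂ − v₂ᵗ| ≈ 2.162e+04 m/s = 21.62 km/s.
(c) ΔV_total = ΔV₁ + ΔV₂ ≈ 6.001e+04 m/s = 60.01 km/s.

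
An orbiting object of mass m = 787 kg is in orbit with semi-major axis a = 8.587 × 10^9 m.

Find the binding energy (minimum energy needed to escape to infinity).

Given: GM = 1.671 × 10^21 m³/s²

Total orbital energy is E = −GMm/(2a); binding energy is E_bind = −E = GMm/(2a).
E_bind = 1.671e+21 · 787 / (2 · 8.587e+09) J ≈ 7.657e+13 J = 76.57 TJ.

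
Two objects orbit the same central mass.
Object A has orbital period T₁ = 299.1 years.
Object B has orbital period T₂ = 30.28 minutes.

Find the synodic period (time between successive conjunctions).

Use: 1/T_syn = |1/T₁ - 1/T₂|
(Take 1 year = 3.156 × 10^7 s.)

Convert to SI: T₁ = 299.1 years = 9.4396e+09 s; T₂ = 30.28 minutes = 1816.8 s.
T_syn = |T₁ · T₂ / (T₁ − T₂)|.
T_syn = |9.4396e+09 · 1816.8 / (9.4396e+09 − 1816.8)| s ≈ 1817 s = 30.28 minutes.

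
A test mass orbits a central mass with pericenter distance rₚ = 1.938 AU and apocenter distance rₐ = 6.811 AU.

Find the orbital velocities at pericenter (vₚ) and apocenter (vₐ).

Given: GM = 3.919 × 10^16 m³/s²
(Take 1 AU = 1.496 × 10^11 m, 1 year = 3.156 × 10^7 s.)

Convert to SI: rₚ = 1.938 AU = 2.89925e+11 m; rₐ = 6.811 AU = 1.01893e+12 m.
Use the vis-viva equation v² = GM(2/r − 1/a) with a = (rₚ + rₐ)/2 = (2.89925e+11 + 1.01893e+12)/2 = 6.54425e+11 m.
vₚ = √(GM · (2/rₚ − 1/a)) = √(3.919e+16 · (2/2.89925e+11 − 1/6.54425e+11)) m/s ≈ 458.8 m/s = 0.09678 AU/year.
vₐ = √(GM · (2/rₐ − 1/a)) = √(3.919e+16 · (2/1.01893e+12 − 1/6.54425e+11)) m/s ≈ 130.5 m/s = 0.02754 AU/year.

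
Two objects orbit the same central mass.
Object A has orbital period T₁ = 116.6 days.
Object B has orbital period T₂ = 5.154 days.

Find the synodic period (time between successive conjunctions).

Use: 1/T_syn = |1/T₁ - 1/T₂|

Convert to SI: T₁ = 116.6 days = 1.00742e+07 s; T₂ = 5.154 days = 445306 s.
T_syn = |T₁ · T₂ / (T₁ − T₂)|.
T_syn = |1.00742e+07 · 445306 / (1.00742e+07 − 445306)| s ≈ 4.659e+05 s = 5.392 days.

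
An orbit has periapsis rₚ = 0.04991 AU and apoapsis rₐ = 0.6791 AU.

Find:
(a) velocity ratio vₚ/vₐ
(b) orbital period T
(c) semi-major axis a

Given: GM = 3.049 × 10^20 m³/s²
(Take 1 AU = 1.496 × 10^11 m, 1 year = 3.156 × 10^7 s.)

Convert to SI: rₚ = 0.04991 AU = 7.46654e+09 m; rₐ = 0.6791 AU = 1.01593e+11 m.
(a) Conservation of angular momentum (rₚvₚ = rₐvₐ) gives vₚ/vₐ = rₐ/rₚ = 1.01593e+11/7.46654e+09 ≈ 13.61
(b) With a = (rₚ + rₐ)/2 = 5.45299e+10 m, T = 2π √(a³/GM) = 2π √((5.45299e+10)³/3.049e+20) s ≈ 4.582e+06 s
(c) a = (rₚ + rₐ)/2 = (7.46654e+09 + 1.01593e+11)/2 ≈ 5.453e+10 m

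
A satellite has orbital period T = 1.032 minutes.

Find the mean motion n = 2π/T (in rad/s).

Convert to SI: T = 1.032 minutes = 61.92 s.
n = 2π / T.
n = 2π / 61.92 s ≈ 0.1015 rad/s.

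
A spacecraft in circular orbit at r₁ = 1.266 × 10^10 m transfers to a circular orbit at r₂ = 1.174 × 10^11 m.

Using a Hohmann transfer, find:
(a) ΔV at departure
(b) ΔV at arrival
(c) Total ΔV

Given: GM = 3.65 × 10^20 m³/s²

Transfer semi-major axis: a_t = (r₁ + r₂)/2 = (1.266e+10 + 1.174e+11)/2 = 6.503e+10 m.
Circular speeds: v₁ = √(GM/r₁) = 169797 m/s, v₂ = √(GM/r₂) = 55758.7 m/s.
Transfer speeds (vis-viva v² = GM(2/r − 1/a_t)): v₁ᵗ = 228143 m/s, v₂ᵗ = 24602.1 m/s.
(a) ΔV₁ = |v₁ᵗ − v₁| ≈ 5.835e+04 m/s = 58.35 km/s.
(b) ΔV₂ = |v₂ − v₂ᵗ| ≈ 3.116e+04 m/s = 31.16 km/s.
(c) ΔV_total = ΔV₁ + ΔV₂ ≈ 8.95e+04 m/s = 89.5 km/s.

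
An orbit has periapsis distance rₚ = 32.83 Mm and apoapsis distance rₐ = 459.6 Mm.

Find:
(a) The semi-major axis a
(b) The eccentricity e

Convert to SI: rₚ = 32.83 Mm = 3.283e+07 m; rₐ = 459.6 Mm = 4.596e+08 m.
(a) a = (rₚ + rₐ) / 2 = (3.283e+07 + 4.596e+08) / 2 ≈ 2.462e+08 m = 246.2 Mm.
(b) e = (rₐ − rₚ) / (rₐ + rₚ) = (4.596e+08 − 3.283e+07) / (4.596e+08 + 3.283e+07) ≈ 0.8667.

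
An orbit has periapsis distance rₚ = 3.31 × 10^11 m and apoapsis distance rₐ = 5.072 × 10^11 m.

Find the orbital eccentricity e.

e = (rₐ − rₚ) / (rₐ + rₚ).
e = (5.072e+11 − 3.31e+11) / (5.072e+11 + 3.31e+11) = 1.762e+11 / 8.382e+11 ≈ 0.2102.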